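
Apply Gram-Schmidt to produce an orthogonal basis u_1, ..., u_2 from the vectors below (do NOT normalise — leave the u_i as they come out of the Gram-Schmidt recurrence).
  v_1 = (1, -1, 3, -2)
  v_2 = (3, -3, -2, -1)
Orthogonal basis:
  u_1 = (1, -1, 3, -2)
  u_2 = (43/15, -43/15, -12/5, -11/15)

Apply the Gram-Schmidt recurrence
  u_1 = v_1
  u_i = v_i − Σ_{j<i} ((v_i · u_j) / (u_j · u_j)) · u_j.

Step by step this gives:
  u_1 = (1, -1, 3, -2)
  u_2 = (43/15, -43/15, -12/5, -11/15)

Orthogonality check:
  u_2 · u_1 = 0 (should be 0)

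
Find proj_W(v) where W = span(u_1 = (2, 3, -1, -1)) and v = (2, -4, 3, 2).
proj_W(v) = (-26/15, -13/5, 13/15, 13/15)

Set up U = [u_1 | ... | u_1] ∈ R^(4×1). The projector onto W = col(U) is P = U (U^T U)^(-1) U^T.
Compute U^T U =
  [15],
and U^T v = (-13).
Solve U^T U · c = U^T v for the coefficients: c = (-13/15). The projection is proj_W(v) = U c.
Check: (v - proj_W(v)) · u_1 = 0  (should be 0).
Result: proj_W(v) = (-26/15, -13/5, 13/15, 13/15).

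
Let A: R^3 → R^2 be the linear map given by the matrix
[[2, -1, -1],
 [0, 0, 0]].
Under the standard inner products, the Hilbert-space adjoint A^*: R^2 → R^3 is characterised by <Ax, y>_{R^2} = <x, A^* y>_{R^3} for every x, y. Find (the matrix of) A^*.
A^* = A^T =
[[2, 0],
 [-1, 0],
 [-1, 0]]

For real matrices with standard dot products, the defining identity <Ax, y> = <x, A^* y> gives (Ax)^T y = x^T (A^*) y, i.e. x^T A^T y = x^T (A^*) y. Since this holds for all x, y, we must have A^* = A^T. Therefore
A^* =
[[2, 0],
 [-1, 0],
 [-1, 0]].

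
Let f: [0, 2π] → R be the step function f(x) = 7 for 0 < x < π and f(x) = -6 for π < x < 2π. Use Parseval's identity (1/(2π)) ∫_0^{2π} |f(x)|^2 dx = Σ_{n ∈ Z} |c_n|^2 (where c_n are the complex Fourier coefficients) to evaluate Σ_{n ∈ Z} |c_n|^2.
Σ |c_n|^2 = 85/2

Parseval equates the L^2 energy of f (normalised by 1/(2π)) with the ℓ^2 sum of its Fourier coefficients: (1/(2π)) ∫_0^{2π} |f|^2 = Σ |c_n|^2.
Compute the left side: (1/(2π)) [∫_0^π 7^2 dx + ∫_π^{2π} (-6)^2 dx] = (1/(2π)) · (49π + 36π) = (49 + 36)/2 = 85/2.
So Σ_{n ∈ Z} |c_n|^2 = 85/2.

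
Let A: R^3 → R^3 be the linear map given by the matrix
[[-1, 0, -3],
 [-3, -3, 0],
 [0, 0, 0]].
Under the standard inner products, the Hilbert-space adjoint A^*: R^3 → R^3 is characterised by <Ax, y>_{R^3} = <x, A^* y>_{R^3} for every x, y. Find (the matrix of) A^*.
A^* = A^T =
[[-1, -3, 0],
 [0, -3, 0],
 [-3, 0, 0]]

For real matrices with standard dot products, the defining identity <Ax, y> = <x, A^* y> gives (Ax)^T y = x^T (A^*) y, i.e. x^T A^T y = x^T (A^*) y. Since this holds for all x, y, we must have A^* = A^T. Therefore
A^* =
[[-1, -3, 0],
 [0, -3, 0],
 [-3, 0, 0]].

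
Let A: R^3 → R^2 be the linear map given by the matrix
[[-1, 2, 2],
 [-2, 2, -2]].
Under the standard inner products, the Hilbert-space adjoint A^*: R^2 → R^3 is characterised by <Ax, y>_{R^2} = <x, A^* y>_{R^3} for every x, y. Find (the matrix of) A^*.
A^* = A^T =
[[-1, -2],
 [2, 2],
 [2, -2]]

For real matrices with standard dot products, the defining identity <Ax, y> = <x, A^* y> gives (Ax)^T y = x^T (A^*) y, i.e. x^T A^T y = x^T (A^*) y. Since this holds for all x, y, we must have A^* = A^T. Therefore
A^* =
[[-1, -2],
 [2, 2],
 [2, -2]].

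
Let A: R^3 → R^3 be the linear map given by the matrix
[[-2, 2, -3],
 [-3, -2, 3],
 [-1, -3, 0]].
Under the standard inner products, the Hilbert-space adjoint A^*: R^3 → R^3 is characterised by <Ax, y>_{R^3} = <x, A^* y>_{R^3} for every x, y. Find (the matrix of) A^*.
A^* = A^T =
[[-2, -3, -1],
 [2, -2, -3],
 [-3, 3, 0]]

For real matrices with standard dot products, the defining identity <Ax, y> = <x, A^* y> gives (Ax)^T y = x^T (A^*) y, i.e. x^T A^T y = x^T (A^*) y. Since this holds for all x, y, we must have A^* = A^T. Therefore
A^* =
[[-2, -3, -1],
 [2, -2, -3],
 [-3, 3, 0]].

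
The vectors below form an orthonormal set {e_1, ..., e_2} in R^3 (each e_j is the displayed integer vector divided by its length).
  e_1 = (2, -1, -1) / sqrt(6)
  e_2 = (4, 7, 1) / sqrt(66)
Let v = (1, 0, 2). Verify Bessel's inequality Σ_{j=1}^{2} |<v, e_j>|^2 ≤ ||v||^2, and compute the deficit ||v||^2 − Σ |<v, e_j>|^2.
Σ |<v, e_j>|^2 = 6/11; ||v||^2 = 5; deficit = 49/11

Write each e_j = u_j / sqrt(<u_j, u_j>) where u_j is the displayed integer vector. Then <v, e_j> = <v, u_j> / sqrt(<u_j, u_j>), so |<v, e_j>|^2 = <v, u_j>^2 / <u_j, u_j>.
Coefficients: <v, e_1> = 0/sqrt(6), <v, e_2> = 6/sqrt(66).
Square and sum: Σ |<v, e_j>|^2 = 6/11.
Compute ||v||^2 = v·v = 5.
Deficit = 5 − 6/11 = 49/11 ≥ 0, confirming Bessel's inequality. (The deficit equals ||v − Σ <v,e_j> e_j||^2, the squared distance from v to span{e_j}.)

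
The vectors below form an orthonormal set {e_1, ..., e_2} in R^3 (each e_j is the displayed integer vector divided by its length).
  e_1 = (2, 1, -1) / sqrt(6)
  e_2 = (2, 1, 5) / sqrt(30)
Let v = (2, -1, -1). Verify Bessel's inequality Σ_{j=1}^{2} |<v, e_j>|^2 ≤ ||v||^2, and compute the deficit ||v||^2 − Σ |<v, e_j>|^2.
Σ |<v, e_j>|^2 = 14/5; ||v||^2 = 6; deficit = 16/5

Write each e_j = u_j / sqrt(<u_j, u_j>) where u_j is the displayed integer vector. Then <v, e_j> = <v, u_j> / sqrt(<u_j, u_j>), so |<v, e_j>|^2 = <v, u_j>^2 / <u_j, u_j>.
Coefficients: <v, e_1> = 4/sqrt(6), <v, e_2> = -2/sqrt(30).
Square and sum: Σ |<v, e_j>|^2 = 14/5.
Compute ||v||^2 = v·v = 6.
Deficit = 6 − 14/5 = 16/5 ≥ 0, confirming Bessel's inequality. (The deficit equals ||v − Σ <v,e_j> e_j||^2, the squared distance from v to span{e_j}.)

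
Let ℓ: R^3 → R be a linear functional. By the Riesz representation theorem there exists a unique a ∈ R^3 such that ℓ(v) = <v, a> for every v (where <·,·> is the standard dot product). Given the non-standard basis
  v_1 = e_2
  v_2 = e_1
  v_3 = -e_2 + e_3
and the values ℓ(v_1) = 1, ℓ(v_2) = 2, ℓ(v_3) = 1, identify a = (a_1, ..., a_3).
a = (2, 1, 2)

Write a = (a_1, ..., a_3) in the standard basis. For each basis vector v_i, ℓ(v_i) = <v_i, a> is a linear equation in the a_j's. Collect the n equations into a matrix system V a = ℓ, where row i of V is v_i (expressed in the standard basis). Since V is invertible (lower-triangular with 1s on the diagonal, up to permutation), solve by back-substitution:
  V =
[[0, 1, 0],
 [1, 0, 0],
 [0, -1, 1]]
  V a = (1, 2, 1)
Solving gives a = (2, 1, 2).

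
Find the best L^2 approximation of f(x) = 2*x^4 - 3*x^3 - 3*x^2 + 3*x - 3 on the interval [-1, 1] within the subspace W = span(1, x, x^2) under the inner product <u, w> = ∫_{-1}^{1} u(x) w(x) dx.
g(x) = -9*x^2/7 + 6*x/5 - 111/35

The best approximation g ∈ W is the orthogonal projection of f onto W. Writing g = a_0 + a_1 x + a_2 x^2, the coefficients solve the normal equations G · a = b where
  G_{ij} = <φ_i, φ_j> and b_i = <f, φ_i>, with φ_0 = 1, φ_1 = x, φ_2 = x^2.
G =
  [2, 0, 2/3]
  [0, 2/3, 0]
  [2/3, 0, 2/5],
b = (-36/5, 4/5, -92/35).
Solving gives a_0 = -111/35, a_1 = 6/5, a_2 = -9/7, so
  g(x) = -9*x^2/7 + 6*x/5 - 111/35.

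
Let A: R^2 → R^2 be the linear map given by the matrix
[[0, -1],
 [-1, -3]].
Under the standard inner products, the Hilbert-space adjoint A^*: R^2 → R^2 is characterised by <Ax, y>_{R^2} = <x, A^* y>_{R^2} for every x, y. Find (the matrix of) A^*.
A^* = A^T =
[[0, -1],
 [-1, -3]]

For real matrices with standard dot products, the defining identity <Ax, y> = <x, A^* y> gives (Ax)^T y = x^T (A^*) y, i.e. x^T A^T y = x^T (A^*) y. Since this holds for all x, y, we must have A^* = A^T. Therefore
A^* =
[[0, -1],
 [-1, -3]].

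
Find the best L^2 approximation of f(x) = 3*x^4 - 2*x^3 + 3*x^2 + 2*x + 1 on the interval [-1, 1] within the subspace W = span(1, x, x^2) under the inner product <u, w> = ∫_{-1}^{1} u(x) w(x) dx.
g(x) = 39*x^2/7 + 4*x/5 + 26/35

The best approximation g ∈ W is the orthogonal projection of f onto W. Writing g = a_0 + a_1 x + a_2 x^2, the coefficients solve the normal equations G · a = b where
  G_{ij} = <φ_i, φ_j> and b_i = <f, φ_i>, with φ_0 = 1, φ_1 = x, φ_2 = x^2.
G =
  [2, 0, 2/3]
  [0, 2/3, 0]
  [2/3, 0, 2/5],
b = (26/5, 8/15, 286/105).
Solving gives a_0 = 26/35, a_1 = 4/5, a_2 = 39/7, so
  g(x) = 39*x^2/7 + 4*x/5 + 26/35.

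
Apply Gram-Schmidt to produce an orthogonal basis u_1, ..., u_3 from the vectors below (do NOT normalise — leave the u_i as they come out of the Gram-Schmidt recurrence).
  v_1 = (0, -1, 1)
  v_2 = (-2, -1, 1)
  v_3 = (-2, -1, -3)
Orthogonal basis:
  u_1 = (0, -1, 1)
  u_2 = (-2, 0, 0)
  u_3 = (0, -2, -2)

Apply the Gram-Schmidt recurrence
  u_1 = v_1
  u_i = v_i − Σ_{j<i} ((v_i · u_j) / (u_j · u_j)) · u_j.

Step by step this gives:
  u_1 = (0, -1, 1)
  u_2 = (-2, 0, 0)
  u_3 = (0, -2, -2)

Orthogonality check:
  u_2 · u_1 = 0 (should be 0)
  u_3 · u_1 = 0 (should be 0)
  u_3 · u_2 = 0 (should be 0)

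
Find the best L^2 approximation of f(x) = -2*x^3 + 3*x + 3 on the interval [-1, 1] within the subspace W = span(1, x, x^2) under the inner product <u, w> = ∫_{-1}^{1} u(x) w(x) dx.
g(x) = 9*x/5 + 3

The best approximation g ∈ W is the orthogonal projection of f onto W. Writing g = a_0 + a_1 x + a_2 x^2, the coefficients solve the normal equations G · a = b where
  G_{ij} = <φ_i, φ_j> and b_i = <f, φ_i>, with φ_0 = 1, φ_1 = x, φ_2 = x^2.
G =
  [2, 0, 2/3]
  [0, 2/3, 0]
  [2/3, 0, 2/5],
b = (6, 6/5, 2).
Solving gives a_0 = 3, a_1 = 9/5, a_2 = 0, so
  g(x) = 9*x/5 + 3.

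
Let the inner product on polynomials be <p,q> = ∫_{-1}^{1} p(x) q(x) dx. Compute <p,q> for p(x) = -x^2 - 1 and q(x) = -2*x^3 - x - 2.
<p,q> = 16/3

Expand the product: p(x)·q(x) = 2*x^5 + 3*x^3 + 2*x^2 + x + 2.
∫_{-1}^{1} of each monomial x^k gives [2/(k+1) if k even, 0 if k odd]. Integrating term-by-term (or equivalently evaluating the antiderivative F(x) = x^6/3 + 3*x^4/4 + 2*x^3/3 + x^2/2 + 2*x at the endpoints):
  F(1) − F(−1) = 17/4 − (-13/12) = 16/3.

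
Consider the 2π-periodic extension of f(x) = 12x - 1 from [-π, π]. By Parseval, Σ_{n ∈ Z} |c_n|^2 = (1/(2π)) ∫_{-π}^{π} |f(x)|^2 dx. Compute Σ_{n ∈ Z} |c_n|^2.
Σ |c_n|^2 = 48π^2 + 1

Expand and integrate term by term over [-π, π]:
  ∫ (12x)^2 dx = 144·(2π^3/3); ∫ 2·12·(-1)·x dx = 0 (odd integrand); ∫ (-1)^2 dx = 1·2π.
So (1/(2π)) ∫_{-π}^{π} (12x - 1)^2 dx = 144π^2/3 + 1 = 48π^2 + 1.
Parseval ⇒ Σ |c_n|^2 = 48π^2 + 1.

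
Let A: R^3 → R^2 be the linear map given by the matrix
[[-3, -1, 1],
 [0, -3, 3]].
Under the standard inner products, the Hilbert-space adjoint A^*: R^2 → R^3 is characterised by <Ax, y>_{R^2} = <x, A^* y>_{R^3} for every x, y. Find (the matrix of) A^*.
A^* = A^T =
[[-3, 0],
 [-1, -3],
 [1, 3]]

For real matrices with standard dot products, the defining identity <Ax, y> = <x, A^* y> gives (Ax)^T y = x^T (A^*) y, i.e. x^T A^T y = x^T (A^*) y. Since this holds for all x, y, we must have A^* = A^T. Therefore
A^* =
[[-3, 0],
 [-1, -3],
 [1, 3]].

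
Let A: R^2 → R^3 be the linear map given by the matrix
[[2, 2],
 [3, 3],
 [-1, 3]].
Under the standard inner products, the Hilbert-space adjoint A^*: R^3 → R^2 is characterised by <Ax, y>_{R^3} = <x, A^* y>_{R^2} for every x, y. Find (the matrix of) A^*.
A^* = A^T =
[[2, 3, -1],
 [2, 3, 3]]

For real matrices with standard dot products, the defining identity <Ax, y> = <x, A^* y> gives (Ax)^T y = x^T (A^*) y, i.e. x^T A^T y = x^T (A^*) y. Since this holds for all x, y, we must have A^* = A^T. Therefore
A^* =
[[2, 3, -1],
 [2, 3, 3]].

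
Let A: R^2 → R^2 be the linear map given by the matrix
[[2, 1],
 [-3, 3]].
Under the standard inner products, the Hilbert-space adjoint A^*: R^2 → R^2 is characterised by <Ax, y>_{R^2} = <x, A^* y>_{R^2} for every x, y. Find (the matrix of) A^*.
A^* = A^T =
[[2, -3],
 [1, 3]]

For real matrices with standard dot products, the defining identity <Ax, y> = <x, A^* y> gives (Ax)^T y = x^T (A^*) y, i.e. x^T A^T y = x^T (A^*) y. Since this holds for all x, y, we must have A^* = A^T. Therefore
A^* =
[[2, -3],
 [1, 3]].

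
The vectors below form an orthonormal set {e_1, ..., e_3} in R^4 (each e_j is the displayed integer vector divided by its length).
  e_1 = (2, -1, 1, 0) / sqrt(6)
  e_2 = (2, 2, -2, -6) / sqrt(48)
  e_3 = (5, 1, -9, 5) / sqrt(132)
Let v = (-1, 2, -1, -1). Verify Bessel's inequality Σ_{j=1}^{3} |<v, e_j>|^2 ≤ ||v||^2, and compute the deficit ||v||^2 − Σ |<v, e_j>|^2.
Σ |<v, e_j>|^2 = 413/66; ||v||^2 = 7; deficit = 49/66

Write each e_j = u_j / sqrt(<u_j, u_j>) where u_j is the displayed integer vector. Then <v, e_j> = <v, u_j> / sqrt(<u_j, u_j>), so |<v, e_j>|^2 = <v, u_j>^2 / <u_j, u_j>.
Coefficients: <v, e_1> = -5/sqrt(6), <v, e_2> = 10/sqrt(48), <v, e_3> = 1/sqrt(132).
Square and sum: Σ |<v, e_j>|^2 = 413/66.
Compute ||v||^2 = v·v = 7.
Deficit = 7 − 413/66 = 49/66 ≥ 0, confirming Bessel's inequality. (The deficit equals ||v − Σ <v,e_j> e_j||^2, the squared distance from v to span{e_j}.)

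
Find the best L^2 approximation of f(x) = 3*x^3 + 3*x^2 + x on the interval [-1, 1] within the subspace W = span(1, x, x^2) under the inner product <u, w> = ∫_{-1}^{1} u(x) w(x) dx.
g(x) = 3*x^2 + 14*x/5

The best approximation g ∈ W is the orthogonal projection of f onto W. Writing g = a_0 + a_1 x + a_2 x^2, the coefficients solve the normal equations G · a = b where
  G_{ij} = <φ_i, φ_j> and b_i = <f, φ_i>, with φ_0 = 1, φ_1 = x, φ_2 = x^2.
G =
  [2, 0, 2/3]
  [0, 2/3, 0]
  [2/3, 0, 2/5],
b = (2, 28/15, 6/5).
Solving gives a_0 = 0, a_1 = 14/5, a_2 = 3, so
  g(x) = 3*x^2 + 14*x/5.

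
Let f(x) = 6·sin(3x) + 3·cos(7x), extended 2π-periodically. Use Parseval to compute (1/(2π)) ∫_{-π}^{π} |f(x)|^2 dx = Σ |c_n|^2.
Σ |c_n|^2 = 45/2

Expand |f|^2 and use orthogonality of {sin(nx), cos(mx)} on [-π, π]:
  ∫_{-π}^{π} sin(nx)^2 dx = π, ∫ cos(mx)^2 dx = π, and cross terms integrate to 0.
So ∫_{-π}^{π} f(x)^2 dx = 6^2 · π + 3^2 · π = (36 + 9)π.
Divide by 2π: (36 + 9)/2 = 45/2.
By Parseval, this equals Σ |c_n|^2.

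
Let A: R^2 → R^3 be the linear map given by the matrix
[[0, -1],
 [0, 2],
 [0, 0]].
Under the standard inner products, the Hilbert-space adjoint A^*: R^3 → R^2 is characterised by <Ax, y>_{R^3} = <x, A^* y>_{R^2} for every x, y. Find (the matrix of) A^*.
A^* = A^T =
[[0, 0, 0],
 [-1, 2, 0]]

For real matrices with standard dot products, the defining identity <Ax, y> = <x, A^* y> gives (Ax)^T y = x^T (A^*) y, i.e. x^T A^T y = x^T (A^*) y. Since this holds for all x, y, we must have A^* = A^T. Therefore
A^* =
[[0, 0, 0],
 [-1, 2, 0]].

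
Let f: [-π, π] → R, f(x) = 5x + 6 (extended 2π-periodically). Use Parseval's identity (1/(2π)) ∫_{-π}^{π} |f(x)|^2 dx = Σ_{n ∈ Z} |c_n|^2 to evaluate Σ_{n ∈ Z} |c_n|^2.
Σ |c_n|^2 = 25π^2/3 + 36

Expand and integrate term by term over [-π, π]:
  ∫ (5x)^2 dx = 25·(2π^3/3); ∫ 2·5·(6)·x dx = 0 (odd integrand); ∫ 6^2 dx = 36·2π.
So (1/(2π)) ∫_{-π}^{π} (5x + 6)^2 dx = 25π^2/3 + 36 = 25π^2/3 + 36.
Parseval ⇒ Σ |c_n|^2 = 25π^2/3 + 36.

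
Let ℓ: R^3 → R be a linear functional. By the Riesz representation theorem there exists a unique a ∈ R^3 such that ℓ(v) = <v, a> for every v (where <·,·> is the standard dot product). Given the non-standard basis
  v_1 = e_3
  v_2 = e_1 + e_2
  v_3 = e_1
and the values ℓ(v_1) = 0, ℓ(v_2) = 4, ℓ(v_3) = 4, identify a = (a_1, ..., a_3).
a = (4, 0, 0)

Write a = (a_1, ..., a_3) in the standard basis. For each basis vector v_i, ℓ(v_i) = <v_i, a> is a linear equation in the a_j's. Collect the n equations into a matrix system V a = ℓ, where row i of V is v_i (expressed in the standard basis). Since V is invertible (lower-triangular with 1s on the diagonal, up to permutation), solve by back-substitution:
  V =
[[0, 0, 1],
 [1, 1, 0],
 [1, 0, 0]]
  V a = (0, 4, 4)
Solving gives a = (4, 0, 0).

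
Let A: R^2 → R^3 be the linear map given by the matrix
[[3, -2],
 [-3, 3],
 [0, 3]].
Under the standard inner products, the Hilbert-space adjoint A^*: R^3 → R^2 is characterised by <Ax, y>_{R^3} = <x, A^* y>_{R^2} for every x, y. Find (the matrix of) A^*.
A^* = A^T =
[[3, -3, 0],
 [-2, 3, 3]]

For real matrices with standard dot products, the defining identity <Ax, y> = <x, A^* y> gives (Ax)^T y = x^T (A^*) y, i.e. x^T A^T y = x^T (A^*) y. Since this holds for all x, y, we must have A^* = A^T. Therefore
A^* =
[[3, -3, 0],
 [-2, 3, 3]].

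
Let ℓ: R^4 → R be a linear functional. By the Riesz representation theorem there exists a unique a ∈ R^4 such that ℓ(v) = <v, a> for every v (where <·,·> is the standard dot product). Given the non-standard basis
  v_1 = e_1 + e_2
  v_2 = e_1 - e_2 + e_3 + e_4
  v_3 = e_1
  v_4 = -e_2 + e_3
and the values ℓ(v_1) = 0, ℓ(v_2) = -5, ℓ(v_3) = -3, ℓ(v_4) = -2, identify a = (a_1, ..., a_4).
a = (-3, 3, 1, 0)

Write a = (a_1, ..., a_4) in the standard basis. For each basis vector v_i, ℓ(v_i) = <v_i, a> is a linear equation in the a_j's. Collect the n equations into a matrix system V a = ℓ, where row i of V is v_i (expressed in the standard basis). Since V is invertible (lower-triangular with 1s on the diagonal, up to permutation), solve by back-substitution:
  V =
[[1, 1, 0, 0],
 [1, -1, 1, 1],
 [1, 0, 0, 0],
 [0, -1, 1, 0]]
  V a = (0, -5, -3, -2)
Solving gives a = (-3, 3, 1, 0).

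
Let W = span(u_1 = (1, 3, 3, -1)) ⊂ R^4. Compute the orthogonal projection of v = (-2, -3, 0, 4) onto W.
proj_W(v) = (-3/4, -9/4, -9/4, 3/4)

Set up U = [u_1 | ... | u_1] ∈ R^(4×1). The projector onto W = col(U) is P = U (U^T U)^(-1) U^T.
Compute U^T U =
  [20],
and U^T v = (-15).
Solve U^T U · c = U^T v for the coefficients: c = (-3/4). The projection is proj_W(v) = U c.
Check: (v - proj_W(v)) · u_1 = 0  (should be 0).
Result: proj_W(v) = (-3/4, -9/4, -9/4, 3/4).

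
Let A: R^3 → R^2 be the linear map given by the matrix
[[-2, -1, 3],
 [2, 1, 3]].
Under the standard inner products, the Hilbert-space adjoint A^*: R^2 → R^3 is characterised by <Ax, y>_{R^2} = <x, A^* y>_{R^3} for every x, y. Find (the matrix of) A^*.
A^* = A^T =
[[-2, 2],
 [-1, 1],
 [3, 3]]

For real matrices with standard dot products, the defining identity <Ax, y> = <x, A^* y> gives (Ax)^T y = x^T (A^*) y, i.e. x^T A^T y = x^T (A^*) y. Since this holds for all x, y, we must have A^* = A^T. Therefore
A^* =
[[-2, 2],
 [-1, 1],
 [3, 3]].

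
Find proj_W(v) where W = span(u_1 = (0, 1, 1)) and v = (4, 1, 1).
proj_W(v) = (0, 1, 1)

Set up U = [u_1 | ... | u_1] ∈ R^(3×1). The projector onto W = col(U) is P = U (U^T U)^(-1) U^T.
Compute U^T U =
  [2],
and U^T v = (2).
Solve U^T U · c = U^T v for the coefficients: c = (1). The projection is proj_W(v) = U c.
Check: (v - proj_W(v)) · u_1 = 0  (should be 0).
Result: proj_W(v) = (0, 1, 1).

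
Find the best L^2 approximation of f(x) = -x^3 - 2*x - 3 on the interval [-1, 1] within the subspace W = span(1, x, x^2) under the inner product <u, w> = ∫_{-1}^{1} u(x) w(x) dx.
g(x) = -13*x/5 - 3

The best approximation g ∈ W is the orthogonal projection of f onto W. Writing g = a_0 + a_1 x + a_2 x^2, the coefficients solve the normal equations G · a = b where
  G_{ij} = <φ_i, φ_j> and b_i = <f, φ_i>, with φ_0 = 1, φ_1 = x, φ_2 = x^2.
G =
  [2, 0, 2/3]
  [0, 2/3, 0]
  [2/3, 0, 2/5],
b = (-6, -26/15, -2).
Solving gives a_0 = -3, a_1 = -13/5, a_2 = 0, so
  g(x) = -13*x/5 - 3.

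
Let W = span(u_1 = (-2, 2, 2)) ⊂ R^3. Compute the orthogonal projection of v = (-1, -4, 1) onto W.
proj_W(v) = (2/3, -2/3, -2/3)

Set up U = [u_1 | ... | u_1] ∈ R^(3×1). The projector onto W = col(U) is P = U (U^T U)^(-1) U^T.
Compute U^T U =
  [12],
and U^T v = (-4).
Solve U^T U · c = U^T v for the coefficients: c = (-1/3). The projection is proj_W(v) = U c.
Check: (v - proj_W(v)) · u_1 = 0  (should be 0).
Result: proj_W(v) = (2/3, -2/3, -2/3).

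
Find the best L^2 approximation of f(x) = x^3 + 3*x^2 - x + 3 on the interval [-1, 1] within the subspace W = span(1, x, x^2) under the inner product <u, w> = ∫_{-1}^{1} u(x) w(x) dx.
g(x) = 3*x^2 - 2*x/5 + 3

The best approximation g ∈ W is the orthogonal projection of f onto W. Writing g = a_0 + a_1 x + a_2 x^2, the coefficients solve the normal equations G · a = b where
  G_{ij} = <φ_i, φ_j> and b_i = <f, φ_i>, with φ_0 = 1, φ_1 = x, φ_2 = x^2.
G =
  [2, 0, 2/3]
  [0, 2/3, 0]
  [2/3, 0, 2/5],
b = (8, -4/15, 16/5).
Solving gives a_0 = 3, a_1 = -2/5, a_2 = 3, so
  g(x) = 3*x^2 - 2*x/5 + 3.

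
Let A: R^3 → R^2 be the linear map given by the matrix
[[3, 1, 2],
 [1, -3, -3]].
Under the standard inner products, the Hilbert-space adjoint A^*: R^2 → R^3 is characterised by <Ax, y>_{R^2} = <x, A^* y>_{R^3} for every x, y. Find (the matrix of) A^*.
A^* = A^T =
[[3, 1],
 [1, -3],
 [2, -3]]

For real matrices with standard dot products, the defining identity <Ax, y> = <x, A^* y> gives (Ax)^T y = x^T (A^*) y, i.e. x^T A^T y = x^T (A^*) y. Since this holds for all x, y, we must have A^* = A^T. Therefore
A^* =
[[3, 1],
 [1, -3],
 [2, -3]].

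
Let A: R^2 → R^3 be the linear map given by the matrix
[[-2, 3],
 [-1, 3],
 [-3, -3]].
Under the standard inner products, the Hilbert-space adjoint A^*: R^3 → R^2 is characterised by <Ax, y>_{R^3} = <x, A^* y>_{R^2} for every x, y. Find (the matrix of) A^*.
A^* = A^T =
[[-2, -1, -3],
 [3, 3, -3]]

For real matrices with standard dot products, the defining identity <Ax, y> = <x, A^* y> gives (Ax)^T y = x^T (A^*) y, i.e. x^T A^T y = x^T (A^*) y. Since this holds for all x, y, we must have A^* = A^T. Therefore
A^* =
[[-2, -1, -3],
 [3, 3, -3]].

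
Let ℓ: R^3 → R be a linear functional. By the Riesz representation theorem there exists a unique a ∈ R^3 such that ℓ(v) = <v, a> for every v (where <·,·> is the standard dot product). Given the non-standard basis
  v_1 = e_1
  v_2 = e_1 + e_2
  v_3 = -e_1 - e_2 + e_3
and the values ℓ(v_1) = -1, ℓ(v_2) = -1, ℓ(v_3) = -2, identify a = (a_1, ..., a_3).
a = (-1, 0, -3)

Write a = (a_1, ..., a_3) in the standard basis. For each basis vector v_i, ℓ(v_i) = <v_i, a> is a linear equation in the a_j's. Collect the n equations into a matrix system V a = ℓ, where row i of V is v_i (expressed in the standard basis). Since V is invertible (lower-triangular with 1s on the diagonal, up to permutation), solve by back-substitution:
  V =
[[1, 0, 0],
 [1, 1, 0],
 [-1, -1, 1]]
  V a = (-1, -1, -2)
Solving gives a = (-1, 0, -3).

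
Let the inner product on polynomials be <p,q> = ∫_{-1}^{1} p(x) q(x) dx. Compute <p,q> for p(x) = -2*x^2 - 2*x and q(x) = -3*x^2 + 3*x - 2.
<p,q> = 16/15

Expand the product: p(x)·q(x) = 6*x^4 - 2*x^2 + 4*x.
∫_{-1}^{1} of each monomial x^k gives [2/(k+1) if k even, 0 if k odd]. Integrating term-by-term (or equivalently evaluating the antiderivative F(x) = 6*x^5/5 - 2*x^3/3 + 2*x^2 at the endpoints):
  F(1) − F(−1) = 38/15 − (22/15) = 16/15.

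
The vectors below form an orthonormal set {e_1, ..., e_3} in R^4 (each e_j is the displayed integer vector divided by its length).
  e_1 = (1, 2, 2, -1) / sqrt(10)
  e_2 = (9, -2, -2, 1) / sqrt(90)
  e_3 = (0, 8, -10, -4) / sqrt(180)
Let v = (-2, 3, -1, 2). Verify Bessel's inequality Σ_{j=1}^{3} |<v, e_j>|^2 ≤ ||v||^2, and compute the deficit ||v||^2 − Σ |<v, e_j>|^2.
Σ |<v, e_j>|^2 = 41/5; ||v||^2 = 18; deficit = 49/5

Write each e_j = u_j / sqrt(<u_j, u_j>) where u_j is the displayed integer vector. Then <v, e_j> = <v, u_j> / sqrt(<u_j, u_j>), so |<v, e_j>|^2 = <v, u_j>^2 / <u_j, u_j>.
Coefficients: <v, e_1> = 0/sqrt(10), <v, e_2> = -20/sqrt(90), <v, e_3> = 26/sqrt(180).
Square and sum: Σ |<v, e_j>|^2 = 41/5.
Compute ||v||^2 = v·v = 18.
Deficit = 18 − 41/5 = 49/5 ≥ 0, confirming Bessel's inequality. (The deficit equals ||v − Σ <v,e_j> e_j||^2, the squared distance from v to span{e_j}.)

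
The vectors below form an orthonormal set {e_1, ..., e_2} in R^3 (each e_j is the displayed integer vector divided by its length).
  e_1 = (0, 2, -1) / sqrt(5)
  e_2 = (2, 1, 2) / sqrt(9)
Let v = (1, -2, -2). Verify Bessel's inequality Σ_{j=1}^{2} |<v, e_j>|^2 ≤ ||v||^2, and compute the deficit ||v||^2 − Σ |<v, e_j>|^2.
Σ |<v, e_j>|^2 = 116/45; ||v||^2 = 9; deficit = 289/45

Write each e_j = u_j / sqrt(<u_j, u_j>) where u_j is the displayed integer vector. Then <v, e_j> = <v, u_j> / sqrt(<u_j, u_j>), so |<v, e_j>|^2 = <v, u_j>^2 / <u_j, u_j>.
Coefficients: <v, e_1> = -2/sqrt(5), <v, e_2> = -4/sqrt(9).
Square and sum: Σ |<v, e_j>|^2 = 116/45.
Compute ||v||^2 = v·v = 9.
Deficit = 9 − 116/45 = 289/45 ≥ 0, confirming Bessel's inequality. (The deficit equals ||v − Σ <v,e_j> e_j||^2, the squared distance from v to span{e_j}.)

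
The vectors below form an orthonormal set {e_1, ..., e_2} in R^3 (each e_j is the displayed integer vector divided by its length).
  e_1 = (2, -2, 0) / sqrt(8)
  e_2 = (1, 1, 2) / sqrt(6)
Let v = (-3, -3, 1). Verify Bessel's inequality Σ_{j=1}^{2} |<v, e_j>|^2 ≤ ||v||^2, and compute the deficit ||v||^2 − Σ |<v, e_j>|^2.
Σ |<v, e_j>|^2 = 8/3; ||v||^2 = 19; deficit = 49/3

Write each e_j = u_j / sqrt(<u_j, u_j>) where u_j is the displayed integer vector. Then <v, e_j> = <v, u_j> / sqrt(<u_j, u_j>), so |<v, e_j>|^2 = <v, u_j>^2 / <u_j, u_j>.
Coefficients: <v, e_1> = 0/sqrt(8), <v, e_2> = -4/sqrt(6).
Square and sum: Σ |<v, e_j>|^2 = 8/3.
Compute ||v||^2 = v·v = 19.
Deficit = 19 − 8/3 = 49/3 ≥ 0, confirming Bessel's inequality. (The deficit equals ||v − Σ <v,e_j> e_j||^2, the squared distance from v to span{e_j}.)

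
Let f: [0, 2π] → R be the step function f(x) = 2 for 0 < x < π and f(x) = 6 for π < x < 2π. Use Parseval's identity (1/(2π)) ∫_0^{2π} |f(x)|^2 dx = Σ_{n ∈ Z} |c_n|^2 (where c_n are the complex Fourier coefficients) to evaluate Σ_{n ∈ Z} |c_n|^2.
Σ |c_n|^2 = 20

Parseval equates the L^2 energy of f (normalised by 1/(2π)) with the ℓ^2 sum of its Fourier coefficients: (1/(2π)) ∫_0^{2π} |f|^2 = Σ |c_n|^2.
Compute the left side: (1/(2π)) [∫_0^π 2^2 dx + ∫_π^{2π} 6^2 dx] = (1/(2π)) · (4π + 36π) = (4 + 36)/2 = 20.
So Σ_{n ∈ Z} |c_n|^2 = 20.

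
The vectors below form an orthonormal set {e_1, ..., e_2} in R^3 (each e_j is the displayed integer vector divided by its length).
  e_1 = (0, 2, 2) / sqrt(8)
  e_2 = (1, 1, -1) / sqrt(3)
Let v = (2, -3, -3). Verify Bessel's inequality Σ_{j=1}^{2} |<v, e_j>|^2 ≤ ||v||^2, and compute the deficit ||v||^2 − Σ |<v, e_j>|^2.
Σ |<v, e_j>|^2 = 58/3; ||v||^2 = 22; deficit = 8/3

Write each e_j = u_j / sqrt(<u_j, u_j>) where u_j is the displayed integer vector. Then <v, e_j> = <v, u_j> / sqrt(<u_j, u_j>), so |<v, e_j>|^2 = <v, u_j>^2 / <u_j, u_j>.
Coefficients: <v, e_1> = -12/sqrt(8), <v, e_2> = 2/sqrt(3).
Square and sum: Σ |<v, e_j>|^2 = 58/3.
Compute ||v||^2 = v·v = 22.
Deficit = 22 − 58/3 = 8/3 ≥ 0, confirming Bessel's inequality. (The deficit equals ||v − Σ <v,e_j> e_j||^2, the squared distance from v to span{e_j}.)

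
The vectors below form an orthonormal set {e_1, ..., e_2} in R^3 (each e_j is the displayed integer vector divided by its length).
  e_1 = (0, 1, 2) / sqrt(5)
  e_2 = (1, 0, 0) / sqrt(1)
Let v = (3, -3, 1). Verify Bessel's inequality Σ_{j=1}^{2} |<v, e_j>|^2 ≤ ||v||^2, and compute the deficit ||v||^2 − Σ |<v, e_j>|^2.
Σ |<v, e_j>|^2 = 46/5; ||v||^2 = 19; deficit = 49/5

Write each e_j = u_j / sqrt(<u_j, u_j>) where u_j is the displayed integer vector. Then <v, e_j> = <v, u_j> / sqrt(<u_j, u_j>), so |<v, e_j>|^2 = <v, u_j>^2 / <u_j, u_j>.
Coefficients: <v, e_1> = -1/sqrt(5), <v, e_2> = 3/sqrt(1).
Square and sum: Σ |<v, e_j>|^2 = 46/5.
Compute ||v||^2 = v·v = 19.
Deficit = 19 − 46/5 = 49/5 ≥ 0, confirming Bessel's inequality. (The deficit equals ||v − Σ <v,e_j> e_j||^2, the squared distance from v to span{e_j}.)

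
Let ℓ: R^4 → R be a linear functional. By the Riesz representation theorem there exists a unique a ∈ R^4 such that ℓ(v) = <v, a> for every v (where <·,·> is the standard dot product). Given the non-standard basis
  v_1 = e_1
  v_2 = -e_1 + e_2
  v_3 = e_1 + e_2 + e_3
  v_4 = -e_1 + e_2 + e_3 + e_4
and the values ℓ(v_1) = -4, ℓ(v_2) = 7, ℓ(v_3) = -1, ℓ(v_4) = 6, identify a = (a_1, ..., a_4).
a = (-4, 3, 0, -1)

Write a = (a_1, ..., a_4) in the standard basis. For each basis vector v_i, ℓ(v_i) = <v_i, a> is a linear equation in the a_j's. Collect the n equations into a matrix system V a = ℓ, where row i of V is v_i (expressed in the standard basis). Since V is invertible (lower-triangular with 1s on the diagonal, up to permutation), solve by back-substitution:
  V =
[[1, 0, 0, 0],
 [-1, 1, 0, 0],
 [1, 1, 1, 0],
 [-1, 1, 1, 1]]
  V a = (-4, 7, -1, 6)
Solving gives a = (-4, 3, 0, -1).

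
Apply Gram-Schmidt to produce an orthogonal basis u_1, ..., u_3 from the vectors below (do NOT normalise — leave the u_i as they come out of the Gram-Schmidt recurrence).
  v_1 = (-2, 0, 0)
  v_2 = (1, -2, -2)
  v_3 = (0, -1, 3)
Orthogonal basis:
  u_1 = (-2, 0, 0)
  u_2 = (0, -2, -2)
  u_3 = (0, -2, 2)

Apply the Gram-Schmidt recurrence
  u_1 = v_1
  u_i = v_i − Σ_{j<i} ((v_i · u_j) / (u_j · u_j)) · u_j.

Step by step this gives:
  u_1 = (-2, 0, 0)
  u_2 = (0, -2, -2)
  u_3 = (0, -2, 2)

Orthogonality check:
  u_2 · u_1 = 0 (should be 0)
  u_3 · u_1 = 0 (should be 0)
  u_3 · u_2 = 0 (should be 0)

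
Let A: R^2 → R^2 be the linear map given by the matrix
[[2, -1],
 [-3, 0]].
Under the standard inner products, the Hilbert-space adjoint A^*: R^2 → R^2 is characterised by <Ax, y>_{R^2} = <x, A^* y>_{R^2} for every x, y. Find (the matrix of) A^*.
A^* = A^T =
[[2, -3],
 [-1, 0]]

For real matrices with standard dot products, the defining identity <Ax, y> = <x, A^* y> gives (Ax)^T y = x^T (A^*) y, i.e. x^T A^T y = x^T (A^*) y. Since this holds for all x, y, we must have A^* = A^T. Therefore
A^* =
[[2, -3],
 [-1, 0]].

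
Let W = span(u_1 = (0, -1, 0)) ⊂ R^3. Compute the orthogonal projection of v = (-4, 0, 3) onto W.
proj_W(v) = (0, 0, 0)

Set up U = [u_1 | ... | u_1] ∈ R^(3×1). The projector onto W = col(U) is P = U (U^T U)^(-1) U^T.
Compute U^T U =
  [1],
and U^T v = (0).
Solve U^T U · c = U^T v for the coefficients: c = (0). The projection is proj_W(v) = U c.
Check: (v - proj_W(v)) · u_1 = 0  (should be 0).
Result: proj_W(v) = (0, 0, 0).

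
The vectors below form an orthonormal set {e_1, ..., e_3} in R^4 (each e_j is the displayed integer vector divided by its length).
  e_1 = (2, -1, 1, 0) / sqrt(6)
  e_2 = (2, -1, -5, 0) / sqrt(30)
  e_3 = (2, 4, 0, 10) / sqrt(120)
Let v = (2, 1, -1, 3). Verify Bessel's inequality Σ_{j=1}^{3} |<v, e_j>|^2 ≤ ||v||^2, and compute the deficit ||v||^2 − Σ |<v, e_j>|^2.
Σ |<v, e_j>|^2 = 89/6; ||v||^2 = 15; deficit = 1/6

Write each e_j = u_j / sqrt(<u_j, u_j>) where u_j is the displayed integer vector. Then <v, e_j> = <v, u_j> / sqrt(<u_j, u_j>), so |<v, e_j>|^2 = <v, u_j>^2 / <u_j, u_j>.
Coefficients: <v, e_1> = 2/sqrt(6), <v, e_2> = 8/sqrt(30), <v, e_3> = 38/sqrt(120).
Square and sum: Σ |<v, e_j>|^2 = 89/6.
Compute ||v||^2 = v·v = 15.
Deficit = 15 − 89/6 = 1/6 ≥ 0, confirming Bessel's inequality. (The deficit equals ||v − Σ <v,e_j> e_j||^2, the squared distance from v to span{e_j}.)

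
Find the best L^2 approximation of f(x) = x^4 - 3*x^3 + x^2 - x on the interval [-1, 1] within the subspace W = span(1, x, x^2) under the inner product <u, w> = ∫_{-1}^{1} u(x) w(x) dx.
g(x) = 13*x^2/7 - 14*x/5 - 3/35

The best approximation g ∈ W is the orthogonal projection of f onto W. Writing g = a_0 + a_1 x + a_2 x^2, the coefficients solve the normal equations G · a = b where
  G_{ij} = <φ_i, φ_j> and b_i = <f, φ_i>, with φ_0 = 1, φ_1 = x, φ_2 = x^2.
G =
  [2, 0, 2/3]
  [0, 2/3, 0]
  [2/3, 0, 2/5],
b = (16/15, -28/15, 24/35).
Solving gives a_0 = -3/35, a_1 = -14/5, a_2 = 13/7, so
  g(x) = 13*x^2/7 - 14*x/5 - 3/35.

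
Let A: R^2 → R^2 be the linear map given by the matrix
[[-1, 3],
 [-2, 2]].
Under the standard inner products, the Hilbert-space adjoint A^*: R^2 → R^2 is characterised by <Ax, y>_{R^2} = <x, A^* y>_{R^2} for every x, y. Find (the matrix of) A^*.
A^* = A^T =
[[-1, -2],
 [3, 2]]

For real matrices with standard dot products, the defining identity <Ax, y> = <x, A^* y> gives (Ax)^T y = x^T (A^*) y, i.e. x^T A^T y = x^T (A^*) y. Since this holds for all x, y, we must have A^* = A^T. Therefore
A^* =
[[-1, -2],
 [3, 2]].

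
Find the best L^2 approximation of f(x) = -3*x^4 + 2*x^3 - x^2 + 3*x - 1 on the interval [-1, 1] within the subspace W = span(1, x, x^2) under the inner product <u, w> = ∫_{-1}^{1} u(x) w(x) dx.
g(x) = -25*x^2/7 + 21*x/5 - 26/35

The best approximation g ∈ W is the orthogonal projection of f onto W. Writing g = a_0 + a_1 x + a_2 x^2, the coefficients solve the normal equations G · a = b where
  G_{ij} = <φ_i, φ_j> and b_i = <f, φ_i>, with φ_0 = 1, φ_1 = x, φ_2 = x^2.
G =
  [2, 0, 2/3]
  [0, 2/3, 0]
  [2/3, 0, 2/5],
b = (-58/15, 14/5, -202/105).
Solving gives a_0 = -26/35, a_1 = 21/5, a_2 = -25/7, so
  g(x) = -25*x^2/7 + 21*x/5 - 26/35.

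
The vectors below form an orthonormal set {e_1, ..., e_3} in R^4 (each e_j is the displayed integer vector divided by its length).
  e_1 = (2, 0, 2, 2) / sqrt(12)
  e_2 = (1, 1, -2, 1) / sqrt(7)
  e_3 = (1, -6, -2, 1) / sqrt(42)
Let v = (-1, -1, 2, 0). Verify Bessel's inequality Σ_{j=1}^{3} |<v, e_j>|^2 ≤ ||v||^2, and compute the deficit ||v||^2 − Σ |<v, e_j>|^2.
Σ |<v, e_j>|^2 = 11/2; ||v||^2 = 6; deficit = 1/2

Write each e_j = u_j / sqrt(<u_j, u_j>) where u_j is the displayed integer vector. Then <v, e_j> = <v, u_j> / sqrt(<u_j, u_j>), so |<v, e_j>|^2 = <v, u_j>^2 / <u_j, u_j>.
Coefficients: <v, e_1> = 2/sqrt(12), <v, e_2> = -6/sqrt(7), <v, e_3> = 1/sqrt(42).
Square and sum: Σ |<v, e_j>|^2 = 11/2.
Compute ||v||^2 = v·v = 6.
Deficit = 6 − 11/2 = 1/2 ≥ 0, confirming Bessel's inequality. (The deficit equals ||v − Σ <v,e_j> e_j||^2, the squared distance from v to span{e_j}.)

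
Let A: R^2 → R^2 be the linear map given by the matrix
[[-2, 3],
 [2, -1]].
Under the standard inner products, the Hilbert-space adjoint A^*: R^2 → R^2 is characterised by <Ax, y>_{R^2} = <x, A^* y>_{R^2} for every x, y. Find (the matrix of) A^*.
A^* = A^T =
[[-2, 2],
 [3, -1]]

For real matrices with standard dot products, the defining identity <Ax, y> = <x, A^* y> gives (Ax)^T y = x^T (A^*) y, i.e. x^T A^T y = x^T (A^*) y. Since this holds for all x, y, we must have A^* = A^T. Therefore
A^* =
[[-2, 2],
 [3, -1]].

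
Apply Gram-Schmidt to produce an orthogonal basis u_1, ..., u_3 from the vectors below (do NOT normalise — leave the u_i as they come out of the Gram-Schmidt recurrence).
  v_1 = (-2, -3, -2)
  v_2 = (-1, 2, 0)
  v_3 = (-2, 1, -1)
Orthogonal basis:
  u_1 = (-2, -3, -2)
  u_2 = (-25/17, 22/17, -8/17)
  u_3 = (4/69, 2/69, -7/69)

Apply the Gram-Schmidt recurrence
  u_1 = v_1
  u_i = v_i − Σ_{j<i} ((v_i · u_j) / (u_j · u_j)) · u_j.

Step by step this gives:
  u_1 = (-2, -3, -2)
  u_2 = (-25/17, 22/17, -8/17)
  u_3 = (4/69, 2/69, -7/69)

Orthogonality check:
  u_2 · u_1 = 0 (should be 0)
  u_3 · u_1 = 0 (should be 0)
  u_3 · u_2 = 0 (should be 0)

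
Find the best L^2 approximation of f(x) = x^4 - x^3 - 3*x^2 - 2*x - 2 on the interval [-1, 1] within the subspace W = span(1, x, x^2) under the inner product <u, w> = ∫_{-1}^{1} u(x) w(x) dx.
g(x) = -15*x^2/7 - 13*x/5 - 73/35

The best approximation g ∈ W is the orthogonal projection of f onto W. Writing g = a_0 + a_1 x + a_2 x^2, the coefficients solve the normal equations G · a = b where
  G_{ij} = <φ_i, φ_j> and b_i = <f, φ_i>, with φ_0 = 1, φ_1 = x, φ_2 = x^2.
G =
  [2, 0, 2/3]
  [0, 2/3, 0]
  [2/3, 0, 2/5],
b = (-28/5, -26/15, -236/105).
Solving gives a_0 = -73/35, a_1 = -13/5, a_2 = -15/7, so
  g(x) = -15*x^2/7 - 13*x/5 - 73/35.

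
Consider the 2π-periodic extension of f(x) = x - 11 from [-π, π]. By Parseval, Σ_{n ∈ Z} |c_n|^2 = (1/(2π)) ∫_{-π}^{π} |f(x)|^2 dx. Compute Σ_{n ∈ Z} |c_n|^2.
Σ |c_n|^2 = π^2/3 + 121

Expand and integrate term by term over [-π, π]:
  ∫ (x)^2 dx = 1·(2π^3/3); ∫ 2·1·(-11)·x dx = 0 (odd integrand); ∫ (-11)^2 dx = 121·2π.
So (1/(2π)) ∫_{-π}^{π} (x - 11)^2 dx = 1π^2/3 + 121 = π^2/3 + 121.
Parseval ⇒ Σ |c_n|^2 = π^2/3 + 121.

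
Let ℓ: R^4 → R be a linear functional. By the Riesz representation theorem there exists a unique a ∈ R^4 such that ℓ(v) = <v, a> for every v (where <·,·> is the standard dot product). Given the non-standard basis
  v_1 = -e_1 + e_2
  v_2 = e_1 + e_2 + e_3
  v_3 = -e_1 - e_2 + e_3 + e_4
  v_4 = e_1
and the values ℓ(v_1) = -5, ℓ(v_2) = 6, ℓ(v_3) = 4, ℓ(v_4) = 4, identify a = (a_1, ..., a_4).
a = (4, -1, 3, 4)

Write a = (a_1, ..., a_4) in the standard basis. For each basis vector v_i, ℓ(v_i) = <v_i, a> is a linear equation in the a_j's. Collect the n equations into a matrix system V a = ℓ, where row i of V is v_i (expressed in the standard basis). Since V is invertible (lower-triangular with 1s on the diagonal, up to permutation), solve by back-substitution:
  V =
[[-1, 1, 0, 0],
 [1, 1, 1, 0],
 [-1, -1, 1, 1],
 [1, 0, 0, 0]]
  V a = (-5, 6, 4, 4)
Solving gives a = (4, -1, 3, 4).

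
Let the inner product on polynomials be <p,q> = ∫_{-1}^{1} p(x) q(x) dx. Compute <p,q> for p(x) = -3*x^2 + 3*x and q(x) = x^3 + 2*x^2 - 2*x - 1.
<p,q> = -16/5

Expand the product: p(x)·q(x) = -3*x^5 - 3*x^4 + 12*x^3 - 3*x^2 - 3*x.
∫_{-1}^{1} of each monomial x^k gives [2/(k+1) if k even, 0 if k odd]. Integrating term-by-term (or equivalently evaluating the antiderivative F(x) = -x^6/2 - 3*x^5/5 + 3*x^4 - x^3 - 3*x^2/2 at the endpoints):
  F(1) − F(−1) = -3/5 − (13/5) = -16/5.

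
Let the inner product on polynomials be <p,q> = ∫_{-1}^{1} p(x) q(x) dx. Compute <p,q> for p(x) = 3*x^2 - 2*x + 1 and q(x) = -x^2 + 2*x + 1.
<p,q> = -8/15

Expand the product: p(x)·q(x) = -3*x^4 + 8*x^3 - 2*x^2 + 1.
∫_{-1}^{1} of each monomial x^k gives [2/(k+1) if k even, 0 if k odd]. Integrating term-by-term (or equivalently evaluating the antiderivative F(x) = -3*x^5/5 + 2*x^4 - 2*x^3/3 + x at the endpoints):
  F(1) − F(−1) = 26/15 − (34/15) = -8/15.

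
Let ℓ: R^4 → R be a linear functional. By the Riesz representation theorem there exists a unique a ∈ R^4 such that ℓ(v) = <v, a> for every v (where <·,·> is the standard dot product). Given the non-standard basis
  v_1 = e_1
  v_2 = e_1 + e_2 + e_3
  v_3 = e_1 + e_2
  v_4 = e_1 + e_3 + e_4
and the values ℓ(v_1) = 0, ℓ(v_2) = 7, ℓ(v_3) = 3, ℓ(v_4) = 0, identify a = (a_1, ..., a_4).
a = (0, 3, 4, -4)

Write a = (a_1, ..., a_4) in the standard basis. For each basis vector v_i, ℓ(v_i) = <v_i, a> is a linear equation in the a_j's. Collect the n equations into a matrix system V a = ℓ, where row i of V is v_i (expressed in the standard basis). Since V is invertible (lower-triangular with 1s on the diagonal, up to permutation), solve by back-substitution:
  V =
[[1, 0, 0, 0],
 [1, 1, 1, 0],
 [1, 1, 0, 0],
 [1, 0, 1, 1]]
  V a = (0, 7, 3, 0)
Solving gives a = (0, 3, 4, -4).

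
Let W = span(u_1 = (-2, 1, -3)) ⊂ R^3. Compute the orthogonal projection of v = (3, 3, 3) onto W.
proj_W(v) = (12/7, -6/7, 18/7)

Set up U = [u_1 | ... | u_1] ∈ R^(3×1). The projector onto W = col(U) is P = U (U^T U)^(-1) U^T.
Compute U^T U =
  [14],
and U^T v = (-12).
Solve U^T U · c = U^T v for the coefficients: c = (-6/7). The projection is proj_W(v) = U c.
Check: (v - proj_W(v)) · u_1 = 0  (should be 0).
Result: proj_W(v) = (12/7, -6/7, 18/7).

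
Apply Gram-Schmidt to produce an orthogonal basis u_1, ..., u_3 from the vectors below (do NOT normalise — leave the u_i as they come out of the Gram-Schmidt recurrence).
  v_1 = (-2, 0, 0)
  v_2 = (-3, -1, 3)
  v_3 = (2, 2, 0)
Orthogonal basis:
  u_1 = (-2, 0, 0)
  u_2 = (0, -1, 3)
  u_3 = (0, 9/5, 3/5)

Apply the Gram-Schmidt recurrence
  u_1 = v_1
  u_i = v_i − Σ_{j<i} ((v_i · u_j) / (u_j · u_j)) · u_j.

Step by step this gives:
  u_1 = (-2, 0, 0)
  u_2 = (0, -1, 3)
  u_3 = (0, 9/5, 3/5)

Orthogonality check:
  u_2 · u_1 = 0 (should be 0)
  u_3 · u_1 = 0 (should be 0)
  u_3 · u_2 = 0 (should be 0)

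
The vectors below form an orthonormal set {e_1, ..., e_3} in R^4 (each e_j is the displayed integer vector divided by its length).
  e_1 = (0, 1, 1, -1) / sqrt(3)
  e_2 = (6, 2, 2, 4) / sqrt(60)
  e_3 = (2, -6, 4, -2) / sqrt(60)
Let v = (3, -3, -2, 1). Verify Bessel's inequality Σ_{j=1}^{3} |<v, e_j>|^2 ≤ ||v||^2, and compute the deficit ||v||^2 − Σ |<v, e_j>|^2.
Σ |<v, e_j>|^2 = 53/3; ||v||^2 = 23; deficit = 16/3

Write each e_j = u_j / sqrt(<u_j, u_j>) where u_j is the displayed integer vector. Then <v, e_j> = <v, u_j> / sqrt(<u_j, u_j>), so |<v, e_j>|^2 = <v, u_j>^2 / <u_j, u_j>.
Coefficients: <v, e_1> = -6/sqrt(3), <v, e_2> = 12/sqrt(60), <v, e_3> = 14/sqrt(60).
Square and sum: Σ |<v, e_j>|^2 = 53/3.
Compute ||v||^2 = v·v = 23.
Deficit = 23 − 53/3 = 16/3 ≥ 0, confirming Bessel's inequality. (The deficit equals ||v − Σ <v,e_j> e_j||^2, the squared distance from v to span{e_j}.)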